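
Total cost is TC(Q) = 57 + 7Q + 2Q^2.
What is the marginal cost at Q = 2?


MC = dTC/dQ = 7 + 2*2*Q
At Q = 2:
MC = 7 + 4*2
MC = 7 + 8 = 15

15


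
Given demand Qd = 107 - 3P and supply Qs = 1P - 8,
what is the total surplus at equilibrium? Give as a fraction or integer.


Find equilibrium: 107 - 3P = 1P - 8
107 + 8 = 4P
P* = 115/4 = 115/4
Q* = 1*115/4 - 8 = 83/4
Inverse demand: P = 107/3 - Q/3, so P_max = 107/3
Inverse supply: P = 8 + Q/1, so P_min = 8
CS = (1/2) * 83/4 * (107/3 - 115/4) = 6889/96
PS = (1/2) * 83/4 * (115/4 - 8) = 6889/32
TS = CS + PS = 6889/96 + 6889/32 = 6889/24

6889/24


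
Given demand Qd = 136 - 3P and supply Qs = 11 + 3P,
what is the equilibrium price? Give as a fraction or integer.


At equilibrium, Qd = Qs.
136 - 3P = 11 + 3P
136 - 11 = 3P + 3P
125 = 6P
P* = 125/6 = 125/6

125/6


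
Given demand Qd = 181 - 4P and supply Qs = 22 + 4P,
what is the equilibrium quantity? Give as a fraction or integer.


First find equilibrium price:
181 - 4P = 22 + 4P
P* = 159/8 = 159/8
Then substitute into demand:
Q* = 181 - 4 * 159/8 = 203/2

203/2


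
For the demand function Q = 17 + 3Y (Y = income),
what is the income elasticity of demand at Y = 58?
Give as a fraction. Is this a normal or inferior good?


dQ/dY = 3
At Y = 58: Q = 17 + 3*58 = 191
Ey = (dQ/dY)(Y/Q) = 3 * 58 / 191 = 174/191
Since Ey > 0, this is a normal good.

174/191 (normal good)


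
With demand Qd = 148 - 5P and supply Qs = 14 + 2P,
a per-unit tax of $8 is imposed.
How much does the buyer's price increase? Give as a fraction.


With a per-unit tax, the buyer's price increase depends on relative slopes.
Supply slope: d = 2, Demand slope: b = 5
Buyer's price increase = d * tax / (b + d)
= 2 * 8 / (5 + 2)
= 16 / 7 = 16/7

16/7


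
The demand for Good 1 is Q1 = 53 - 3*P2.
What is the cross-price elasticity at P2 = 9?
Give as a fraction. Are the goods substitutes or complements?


dQ1/dP2 = -3
At P2 = 9: Q1 = 53 - 3*9 = 26
Exy = (dQ1/dP2)(P2/Q1) = -3 * 9 / 26 = -27/26
Since Exy < 0, the goods are complements.

-27/26 (complements)


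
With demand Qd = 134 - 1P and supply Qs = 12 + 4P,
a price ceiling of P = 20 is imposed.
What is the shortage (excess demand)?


At P = 20:
Qd = 134 - 1*20 = 114
Qs = 12 + 4*20 = 92
Shortage = Qd - Qs = 114 - 92 = 22

22


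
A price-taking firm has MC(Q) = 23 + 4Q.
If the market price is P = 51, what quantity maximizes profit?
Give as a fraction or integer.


In perfect competition, profit is maximized where P = MC.
51 = 23 + 4Q
28 = 4Q
Q* = 28/4 = 7

7


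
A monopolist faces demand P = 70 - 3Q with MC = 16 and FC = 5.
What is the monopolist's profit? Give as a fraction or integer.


MR = MC: 70 - 6Q = 16
Q* = 9
P* = 70 - 3*9 = 43
Profit = (P* - MC)*Q* - FC
= (43 - 16)*9 - 5
= 27*9 - 5
= 243 - 5 = 238

238


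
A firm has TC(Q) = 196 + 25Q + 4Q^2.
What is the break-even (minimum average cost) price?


AC(Q) = 196/Q + 25 + 4Q
To minimize: dAC/dQ = -196/Q^2 + 4 = 0
Q^2 = 196/4 = 49
Q* = 7
Min AC = 196/7 + 25 + 4*7
Min AC = 28 + 25 + 28 = 81

81


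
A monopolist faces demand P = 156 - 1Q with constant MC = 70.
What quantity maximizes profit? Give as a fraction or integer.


TR = P*Q = (156 - 1Q)Q = 156Q - 1Q^2
MR = dTR/dQ = 156 - 2Q
Set MR = MC:
156 - 2Q = 70
86 = 2Q
Q* = 86/2 = 43

43


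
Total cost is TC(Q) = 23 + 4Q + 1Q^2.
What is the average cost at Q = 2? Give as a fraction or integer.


TC(2) = 23 + 4*2 + 1*2^2
TC(2) = 23 + 8 + 4 = 35
AC = TC/Q = 35/2 = 35/2

35/2


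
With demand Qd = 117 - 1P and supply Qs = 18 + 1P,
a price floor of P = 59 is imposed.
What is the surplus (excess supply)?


At P = 59:
Qd = 117 - 1*59 = 58
Qs = 18 + 1*59 = 77
Surplus = Qs - Qd = 77 - 58 = 19

19


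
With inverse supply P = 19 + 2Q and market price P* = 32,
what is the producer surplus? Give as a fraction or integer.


Minimum supply price (at Q=0): P_min = 19
Quantity supplied at P* = 32:
Q* = (32 - 19)/2 = 13/2
PS = (1/2) * Q* * (P* - P_min)
PS = (1/2) * 13/2 * (32 - 19)
PS = (1/2) * 13/2 * 13 = 169/4

169/4


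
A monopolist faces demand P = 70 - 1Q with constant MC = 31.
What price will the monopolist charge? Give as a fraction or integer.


MR = 70 - 2Q
Set MR = MC: 70 - 2Q = 31
Q* = 39/2
Substitute into demand:
P* = 70 - 1*39/2 = 101/2

101/2


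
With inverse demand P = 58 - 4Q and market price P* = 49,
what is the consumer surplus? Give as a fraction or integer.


Maximum willingness to pay (at Q=0): P_max = 58
Quantity demanded at P* = 49:
Q* = (58 - 49)/4 = 9/4
CS = (1/2) * Q* * (P_max - P*)
CS = (1/2) * 9/4 * (58 - 49)
CS = (1/2) * 9/4 * 9 = 81/8

81/8


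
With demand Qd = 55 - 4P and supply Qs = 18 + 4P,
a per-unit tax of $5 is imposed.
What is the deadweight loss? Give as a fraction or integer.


Pre-tax equilibrium quantity: Q* = 73/2
Post-tax equilibrium quantity: Q_tax = 53/2
Reduction in quantity: Q* - Q_tax = 10
DWL = (1/2) * tax * (Q* - Q_tax)
DWL = (1/2) * 5 * 10 = 25

25


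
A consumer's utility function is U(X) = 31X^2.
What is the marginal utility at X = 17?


MU = dU/dX = 31*2*X^(2-1)
MU = 62*X^1
At X = 17:
MU = 62 * 17^1
MU = 62 * 17 = 1054

1054


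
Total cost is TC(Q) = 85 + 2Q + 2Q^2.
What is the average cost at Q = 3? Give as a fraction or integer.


TC(3) = 85 + 2*3 + 2*3^2
TC(3) = 85 + 6 + 18 = 109
AC = TC/Q = 109/3 = 109/3

109/3


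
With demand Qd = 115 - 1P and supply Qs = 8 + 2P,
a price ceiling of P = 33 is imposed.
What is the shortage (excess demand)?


At P = 33:
Qd = 115 - 1*33 = 82
Qs = 8 + 2*33 = 74
Shortage = Qd - Qs = 82 - 74 = 8

8


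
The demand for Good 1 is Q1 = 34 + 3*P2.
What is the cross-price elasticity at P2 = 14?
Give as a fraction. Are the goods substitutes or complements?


dQ1/dP2 = 3
At P2 = 14: Q1 = 34 + 3*14 = 76
Exy = (dQ1/dP2)(P2/Q1) = 3 * 14 / 76 = 21/38
Since Exy > 0, the goods are substitutes.

21/38 (substitutes)


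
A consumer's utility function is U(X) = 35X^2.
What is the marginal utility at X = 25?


MU = dU/dX = 35*2*X^(2-1)
MU = 70*X^1
At X = 25:
MU = 70 * 25^1
MU = 70 * 25 = 1750

1750


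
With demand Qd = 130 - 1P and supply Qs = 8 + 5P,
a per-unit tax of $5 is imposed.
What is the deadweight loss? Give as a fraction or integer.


Pre-tax equilibrium quantity: Q* = 329/3
Post-tax equilibrium quantity: Q_tax = 211/2
Reduction in quantity: Q* - Q_tax = 25/6
DWL = (1/2) * tax * (Q* - Q_tax)
DWL = (1/2) * 5 * 25/6 = 125/12

125/12


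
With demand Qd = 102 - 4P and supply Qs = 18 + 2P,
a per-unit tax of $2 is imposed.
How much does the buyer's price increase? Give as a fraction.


With a per-unit tax, the buyer's price increase depends on relative slopes.
Supply slope: d = 2, Demand slope: b = 4
Buyer's price increase = d * tax / (b + d)
= 2 * 2 / (4 + 2)
= 4 / 6 = 2/3

2/3


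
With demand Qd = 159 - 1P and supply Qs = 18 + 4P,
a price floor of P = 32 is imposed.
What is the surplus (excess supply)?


At P = 32:
Qd = 159 - 1*32 = 127
Qs = 18 + 4*32 = 146
Surplus = Qs - Qd = 146 - 127 = 19

19


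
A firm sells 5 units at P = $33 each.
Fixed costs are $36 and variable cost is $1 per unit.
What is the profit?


Total Revenue = P * Q = 33 * 5 = $165
Total Cost = FC + VC*Q = 36 + 1*5 = $41
Profit = TR - TC = 165 - 41 = $124

$124


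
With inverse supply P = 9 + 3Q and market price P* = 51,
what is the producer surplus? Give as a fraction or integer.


Minimum supply price (at Q=0): P_min = 9
Quantity supplied at P* = 51:
Q* = (51 - 9)/3 = 14
PS = (1/2) * Q* * (P* - P_min)
PS = (1/2) * 14 * (51 - 9)
PS = (1/2) * 14 * 42 = 294

294


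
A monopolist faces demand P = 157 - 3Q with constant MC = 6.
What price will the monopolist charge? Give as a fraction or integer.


MR = 157 - 6Q
Set MR = MC: 157 - 6Q = 6
Q* = 151/6
Substitute into demand:
P* = 157 - 3*151/6 = 163/2

163/2


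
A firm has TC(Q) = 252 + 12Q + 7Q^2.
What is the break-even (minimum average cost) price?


AC(Q) = 252/Q + 12 + 7Q
To minimize: dAC/dQ = -252/Q^2 + 7 = 0
Q^2 = 252/7 = 36
Q* = 6
Min AC = 252/6 + 12 + 7*6
Min AC = 42 + 12 + 42 = 96

96


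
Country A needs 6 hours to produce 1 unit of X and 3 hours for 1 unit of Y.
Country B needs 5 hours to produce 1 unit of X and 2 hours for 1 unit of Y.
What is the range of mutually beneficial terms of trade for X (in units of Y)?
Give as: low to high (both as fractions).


Opportunity cost of X for Country A = hours_X / hours_Y = 6/3 = 2 units of Y
Opportunity cost of X for Country B = hours_X / hours_Y = 5/2 = 5/2 units of Y
Terms of trade must be between the two opportunity costs.
Range: 2 to 5/2

2 to 5/2


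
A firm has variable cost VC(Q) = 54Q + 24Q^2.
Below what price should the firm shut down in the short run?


AVC(Q) = VC(Q)/Q = 54 + 24Q
AVC is increasing in Q, so minimum AVC is at Q -> 0+.
Min AVC = 54
The firm should shut down if P < 54.

54


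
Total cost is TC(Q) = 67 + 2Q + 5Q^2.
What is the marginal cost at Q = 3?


MC = dTC/dQ = 2 + 2*5*Q
At Q = 3:
MC = 2 + 10*3
MC = 2 + 30 = 32

32


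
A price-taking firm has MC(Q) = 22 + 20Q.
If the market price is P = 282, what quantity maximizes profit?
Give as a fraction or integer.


In perfect competition, profit is maximized where P = MC.
282 = 22 + 20Q
260 = 20Q
Q* = 260/20 = 13

13


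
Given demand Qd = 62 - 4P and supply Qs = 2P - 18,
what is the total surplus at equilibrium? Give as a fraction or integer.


Find equilibrium: 62 - 4P = 2P - 18
62 + 18 = 6P
P* = 80/6 = 40/3
Q* = 2*40/3 - 18 = 26/3
Inverse demand: P = 31/2 - Q/4, so P_max = 31/2
Inverse supply: P = 9 + Q/2, so P_min = 9
CS = (1/2) * 26/3 * (31/2 - 40/3) = 169/18
PS = (1/2) * 26/3 * (40/3 - 9) = 169/9
TS = CS + PS = 169/18 + 169/9 = 169/6

169/6


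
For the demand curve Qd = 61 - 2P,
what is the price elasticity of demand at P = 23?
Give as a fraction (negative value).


dQ/dP = -2
At P = 23: Q = 61 - 2*23 = 15
E = (dQ/dP)(P/Q) = (-2)(23/15) = -46/15

-46/15


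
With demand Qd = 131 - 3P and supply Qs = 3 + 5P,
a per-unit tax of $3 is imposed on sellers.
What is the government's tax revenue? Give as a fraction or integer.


With tax on sellers, new supply: Qs' = 3 + 5(P - 3)
= 5P - 12
New equilibrium quantity:
Q_new = 619/8
Tax revenue = tax * Q_new = 3 * 619/8 = 1857/8

1857/8


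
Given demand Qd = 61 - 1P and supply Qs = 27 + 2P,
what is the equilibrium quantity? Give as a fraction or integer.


First find equilibrium price:
61 - 1P = 27 + 2P
P* = 34/3 = 34/3
Then substitute into demand:
Q* = 61 - 1 * 34/3 = 149/3

149/3


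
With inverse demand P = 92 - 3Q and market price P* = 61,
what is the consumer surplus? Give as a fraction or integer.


Maximum willingness to pay (at Q=0): P_max = 92
Quantity demanded at P* = 61:
Q* = (92 - 61)/3 = 31/3
CS = (1/2) * Q* * (P_max - P*)
CS = (1/2) * 31/3 * (92 - 61)
CS = (1/2) * 31/3 * 31 = 961/6

961/6


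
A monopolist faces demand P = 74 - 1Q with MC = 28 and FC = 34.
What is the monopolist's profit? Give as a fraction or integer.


MR = MC: 74 - 2Q = 28
Q* = 23
P* = 74 - 1*23 = 51
Profit = (P* - MC)*Q* - FC
= (51 - 28)*23 - 34
= 23*23 - 34
= 529 - 34 = 495

495


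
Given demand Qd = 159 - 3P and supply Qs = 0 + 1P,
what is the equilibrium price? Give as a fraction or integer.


At equilibrium, Qd = Qs.
159 - 3P = 0 + 1P
159 - 0 = 3P + 1P
159 = 4P
P* = 159/4 = 159/4

159/4


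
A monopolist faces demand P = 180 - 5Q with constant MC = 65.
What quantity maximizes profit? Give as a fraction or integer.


TR = P*Q = (180 - 5Q)Q = 180Q - 5Q^2
MR = dTR/dQ = 180 - 10Q
Set MR = MC:
180 - 10Q = 65
115 = 10Q
Q* = 115/10 = 23/2

23/2


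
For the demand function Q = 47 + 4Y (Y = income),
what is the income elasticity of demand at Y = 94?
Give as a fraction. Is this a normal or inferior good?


dQ/dY = 4
At Y = 94: Q = 47 + 4*94 = 423
Ey = (dQ/dY)(Y/Q) = 4 * 94 / 423 = 8/9
Since Ey > 0, this is a normal good.

8/9 (normal good)


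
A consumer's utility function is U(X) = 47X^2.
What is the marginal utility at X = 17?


MU = dU/dX = 47*2*X^(2-1)
MU = 94*X^1
At X = 17:
MU = 94 * 17^1
MU = 94 * 17 = 1598

1598


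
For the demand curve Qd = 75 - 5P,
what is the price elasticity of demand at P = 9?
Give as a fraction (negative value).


dQ/dP = -5
At P = 9: Q = 75 - 5*9 = 30
E = (dQ/dP)(P/Q) = (-5)(9/30) = -3/2

-3/2


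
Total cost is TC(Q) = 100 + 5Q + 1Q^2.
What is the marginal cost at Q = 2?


MC = dTC/dQ = 5 + 2*1*Q
At Q = 2:
MC = 5 + 2*2
MC = 5 + 4 = 9

9


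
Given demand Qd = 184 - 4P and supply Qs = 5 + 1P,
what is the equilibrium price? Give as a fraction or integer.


At equilibrium, Qd = Qs.
184 - 4P = 5 + 1P
184 - 5 = 4P + 1P
179 = 5P
P* = 179/5 = 179/5

179/5


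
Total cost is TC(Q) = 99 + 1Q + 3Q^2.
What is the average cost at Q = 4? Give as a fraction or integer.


TC(4) = 99 + 1*4 + 3*4^2
TC(4) = 99 + 4 + 48 = 151
AC = TC/Q = 151/4 = 151/4

151/4


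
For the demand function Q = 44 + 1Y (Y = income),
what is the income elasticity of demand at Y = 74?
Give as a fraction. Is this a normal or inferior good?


dQ/dY = 1
At Y = 74: Q = 44 + 1*74 = 118
Ey = (dQ/dY)(Y/Q) = 1 * 74 / 118 = 37/59
Since Ey > 0, this is a normal good.

37/59 (normal good)


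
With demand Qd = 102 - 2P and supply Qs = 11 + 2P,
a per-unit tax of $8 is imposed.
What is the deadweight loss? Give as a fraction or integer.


Pre-tax equilibrium quantity: Q* = 113/2
Post-tax equilibrium quantity: Q_tax = 97/2
Reduction in quantity: Q* - Q_tax = 8
DWL = (1/2) * tax * (Q* - Q_tax)
DWL = (1/2) * 8 * 8 = 32

32


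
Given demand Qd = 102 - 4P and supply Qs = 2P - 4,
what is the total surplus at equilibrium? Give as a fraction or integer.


Find equilibrium: 102 - 4P = 2P - 4
102 + 4 = 6P
P* = 106/6 = 53/3
Q* = 2*53/3 - 4 = 94/3
Inverse demand: P = 51/2 - Q/4, so P_max = 51/2
Inverse supply: P = 2 + Q/2, so P_min = 2
CS = (1/2) * 94/3 * (51/2 - 53/3) = 2209/18
PS = (1/2) * 94/3 * (53/3 - 2) = 2209/9
TS = CS + PS = 2209/18 + 2209/9 = 2209/6

2209/6


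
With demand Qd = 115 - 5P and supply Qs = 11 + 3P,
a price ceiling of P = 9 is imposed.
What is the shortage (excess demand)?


At P = 9:
Qd = 115 - 5*9 = 70
Qs = 11 + 3*9 = 38
Shortage = Qd - Qs = 70 - 38 = 32

32


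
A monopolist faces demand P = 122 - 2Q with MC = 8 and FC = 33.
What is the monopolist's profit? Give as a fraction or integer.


MR = MC: 122 - 4Q = 8
Q* = 57/2
P* = 122 - 2*57/2 = 65
Profit = (P* - MC)*Q* - FC
= (65 - 8)*57/2 - 33
= 57*57/2 - 33
= 3249/2 - 33 = 3183/2

3183/2


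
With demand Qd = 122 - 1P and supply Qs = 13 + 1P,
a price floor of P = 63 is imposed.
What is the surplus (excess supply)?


At P = 63:
Qd = 122 - 1*63 = 59
Qs = 13 + 1*63 = 76
Surplus = Qs - Qd = 76 - 59 = 17

17


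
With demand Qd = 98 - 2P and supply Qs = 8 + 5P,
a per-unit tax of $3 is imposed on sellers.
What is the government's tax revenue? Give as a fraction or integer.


With tax on sellers, new supply: Qs' = 8 + 5(P - 3)
= 5P - 7
New equilibrium quantity:
Q_new = 68
Tax revenue = tax * Q_new = 3 * 68 = 204

204


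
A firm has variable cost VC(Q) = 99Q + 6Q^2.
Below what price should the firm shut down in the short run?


AVC(Q) = VC(Q)/Q = 99 + 6Q
AVC is increasing in Q, so minimum AVC is at Q -> 0+.
Min AVC = 99
The firm should shut down if P < 99.

99


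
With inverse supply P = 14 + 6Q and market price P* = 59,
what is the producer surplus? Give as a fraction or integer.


Minimum supply price (at Q=0): P_min = 14
Quantity supplied at P* = 59:
Q* = (59 - 14)/6 = 15/2
PS = (1/2) * Q* * (P* - P_min)
PS = (1/2) * 15/2 * (59 - 14)
PS = (1/2) * 15/2 * 45 = 675/4

675/4


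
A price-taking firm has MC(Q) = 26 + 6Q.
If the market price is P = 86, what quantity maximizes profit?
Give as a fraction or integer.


In perfect competition, profit is maximized where P = MC.
86 = 26 + 6Q
60 = 6Q
Q* = 60/6 = 10

10


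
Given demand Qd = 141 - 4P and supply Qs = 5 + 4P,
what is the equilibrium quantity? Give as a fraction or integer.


First find equilibrium price:
141 - 4P = 5 + 4P
P* = 136/8 = 17
Then substitute into demand:
Q* = 141 - 4 * 17 = 73

73


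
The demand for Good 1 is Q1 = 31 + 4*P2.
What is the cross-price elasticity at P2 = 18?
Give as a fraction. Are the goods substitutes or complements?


dQ1/dP2 = 4
At P2 = 18: Q1 = 31 + 4*18 = 103
Exy = (dQ1/dP2)(P2/Q1) = 4 * 18 / 103 = 72/103
Since Exy > 0, the goods are substitutes.

72/103 (substitutes)


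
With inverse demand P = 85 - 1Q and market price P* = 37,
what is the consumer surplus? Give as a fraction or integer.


Maximum willingness to pay (at Q=0): P_max = 85
Quantity demanded at P* = 37:
Q* = (85 - 37)/1 = 48
CS = (1/2) * Q* * (P_max - P*)
CS = (1/2) * 48 * (85 - 37)
CS = (1/2) * 48 * 48 = 1152

1152


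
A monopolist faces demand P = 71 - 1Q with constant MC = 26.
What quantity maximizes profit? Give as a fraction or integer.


TR = P*Q = (71 - 1Q)Q = 71Q - 1Q^2
MR = dTR/dQ = 71 - 2Q
Set MR = MC:
71 - 2Q = 26
45 = 2Q
Q* = 45/2 = 45/2

45/2


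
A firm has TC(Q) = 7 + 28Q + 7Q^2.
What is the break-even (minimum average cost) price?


AC(Q) = 7/Q + 28 + 7Q
To minimize: dAC/dQ = -7/Q^2 + 7 = 0
Q^2 = 7/7 = 1
Q* = 1
Min AC = 7/1 + 28 + 7*1
Min AC = 7 + 28 + 7 = 42

42


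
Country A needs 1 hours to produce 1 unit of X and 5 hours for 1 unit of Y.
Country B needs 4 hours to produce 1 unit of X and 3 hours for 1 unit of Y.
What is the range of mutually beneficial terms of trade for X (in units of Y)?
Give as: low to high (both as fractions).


Opportunity cost of X for Country A = hours_X / hours_Y = 1/5 = 1/5 units of Y
Opportunity cost of X for Country B = hours_X / hours_Y = 4/3 = 4/3 units of Y
Terms of trade must be between the two opportunity costs.
Range: 1/5 to 4/3

1/5 to 4/3


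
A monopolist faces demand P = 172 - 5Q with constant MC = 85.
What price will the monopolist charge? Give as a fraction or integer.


MR = 172 - 10Q
Set MR = MC: 172 - 10Q = 85
Q* = 87/10
Substitute into demand:
P* = 172 - 5*87/10 = 257/2

257/2


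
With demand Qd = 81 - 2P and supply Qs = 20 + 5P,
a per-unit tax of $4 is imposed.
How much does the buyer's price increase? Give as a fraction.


With a per-unit tax, the buyer's price increase depends on relative slopes.
Supply slope: d = 5, Demand slope: b = 2
Buyer's price increase = d * tax / (b + d)
= 5 * 4 / (2 + 5)
= 20 / 7 = 20/7

20/7


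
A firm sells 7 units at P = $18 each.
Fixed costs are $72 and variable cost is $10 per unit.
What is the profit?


Total Revenue = P * Q = 18 * 7 = $126
Total Cost = FC + VC*Q = 72 + 10*7 = $142
Profit = TR - TC = 126 - 142 = $-16

$-16


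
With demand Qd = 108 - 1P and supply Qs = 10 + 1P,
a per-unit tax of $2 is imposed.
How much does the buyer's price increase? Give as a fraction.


With a per-unit tax, the buyer's price increase depends on relative slopes.
Supply slope: d = 1, Demand slope: b = 1
Buyer's price increase = d * tax / (b + d)
= 1 * 2 / (1 + 1)
= 2 / 2 = 1

1


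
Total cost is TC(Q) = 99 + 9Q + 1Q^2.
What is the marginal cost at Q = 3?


MC = dTC/dQ = 9 + 2*1*Q
At Q = 3:
MC = 9 + 2*3
MC = 9 + 6 = 15

15


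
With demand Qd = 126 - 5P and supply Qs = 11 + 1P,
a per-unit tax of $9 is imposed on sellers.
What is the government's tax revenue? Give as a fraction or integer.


With tax on sellers, new supply: Qs' = 11 + 1(P - 9)
= 2 + 1P
New equilibrium quantity:
Q_new = 68/3
Tax revenue = tax * Q_new = 9 * 68/3 = 204

204


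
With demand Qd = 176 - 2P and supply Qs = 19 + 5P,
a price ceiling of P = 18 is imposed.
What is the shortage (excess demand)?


At P = 18:
Qd = 176 - 2*18 = 140
Qs = 19 + 5*18 = 109
Shortage = Qd - Qs = 140 - 109 = 31

31


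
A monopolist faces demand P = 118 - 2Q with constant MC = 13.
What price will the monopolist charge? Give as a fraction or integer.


MR = 118 - 4Q
Set MR = MC: 118 - 4Q = 13
Q* = 105/4
Substitute into demand:
P* = 118 - 2*105/4 = 131/2

131/2


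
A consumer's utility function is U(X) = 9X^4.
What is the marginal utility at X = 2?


MU = dU/dX = 9*4*X^(4-1)
MU = 36*X^3
At X = 2:
MU = 36 * 2^3
MU = 36 * 8 = 288

288


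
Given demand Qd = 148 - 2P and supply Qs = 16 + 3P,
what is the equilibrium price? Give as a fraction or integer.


At equilibrium, Qd = Qs.
148 - 2P = 16 + 3P
148 - 16 = 2P + 3P
132 = 5P
P* = 132/5 = 132/5

132/5


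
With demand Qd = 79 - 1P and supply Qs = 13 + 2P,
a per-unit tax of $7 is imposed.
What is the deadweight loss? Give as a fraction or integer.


Pre-tax equilibrium quantity: Q* = 57
Post-tax equilibrium quantity: Q_tax = 157/3
Reduction in quantity: Q* - Q_tax = 14/3
DWL = (1/2) * tax * (Q* - Q_tax)
DWL = (1/2) * 7 * 14/3 = 49/3

49/3


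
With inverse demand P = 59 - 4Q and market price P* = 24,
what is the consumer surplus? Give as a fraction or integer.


Maximum willingness to pay (at Q=0): P_max = 59
Quantity demanded at P* = 24:
Q* = (59 - 24)/4 = 35/4
CS = (1/2) * Q* * (P_max - P*)
CS = (1/2) * 35/4 * (59 - 24)
CS = (1/2) * 35/4 * 35 = 1225/8

1225/8


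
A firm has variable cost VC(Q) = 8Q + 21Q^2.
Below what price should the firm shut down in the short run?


AVC(Q) = VC(Q)/Q = 8 + 21Q
AVC is increasing in Q, so minimum AVC is at Q -> 0+.
Min AVC = 8
The firm should shut down if P < 8.

8


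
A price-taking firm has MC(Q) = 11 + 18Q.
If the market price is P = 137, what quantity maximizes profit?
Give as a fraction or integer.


In perfect competition, profit is maximized where P = MC.
137 = 11 + 18Q
126 = 18Q
Q* = 126/18 = 7

7


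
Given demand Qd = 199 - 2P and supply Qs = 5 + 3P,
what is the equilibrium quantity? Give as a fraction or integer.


First find equilibrium price:
199 - 2P = 5 + 3P
P* = 194/5 = 194/5
Then substitute into demand:
Q* = 199 - 2 * 194/5 = 607/5

607/5


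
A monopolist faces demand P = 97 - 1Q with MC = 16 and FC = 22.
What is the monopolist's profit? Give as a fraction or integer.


MR = MC: 97 - 2Q = 16
Q* = 81/2
P* = 97 - 1*81/2 = 113/2
Profit = (P* - MC)*Q* - FC
= (113/2 - 16)*81/2 - 22
= 81/2*81/2 - 22
= 6561/4 - 22 = 6473/4

6473/4


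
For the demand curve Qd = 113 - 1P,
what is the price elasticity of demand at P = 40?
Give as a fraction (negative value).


dQ/dP = -1
At P = 40: Q = 113 - 1*40 = 73
E = (dQ/dP)(P/Q) = (-1)(40/73) = -40/73

-40/73


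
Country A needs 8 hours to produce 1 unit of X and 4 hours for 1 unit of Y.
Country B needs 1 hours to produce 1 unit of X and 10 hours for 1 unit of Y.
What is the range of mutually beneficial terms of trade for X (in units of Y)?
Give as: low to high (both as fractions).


Opportunity cost of X for Country A = hours_X / hours_Y = 8/4 = 2 units of Y
Opportunity cost of X for Country B = hours_X / hours_Y = 1/10 = 1/10 units of Y
Terms of trade must be between the two opportunity costs.
Range: 1/10 to 2

1/10 to 2


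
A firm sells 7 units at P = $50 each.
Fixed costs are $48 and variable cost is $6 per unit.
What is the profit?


Total Revenue = P * Q = 50 * 7 = $350
Total Cost = FC + VC*Q = 48 + 6*7 = $90
Profit = TR - TC = 350 - 90 = $260

$260


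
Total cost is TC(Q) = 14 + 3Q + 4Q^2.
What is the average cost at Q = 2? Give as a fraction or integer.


TC(2) = 14 + 3*2 + 4*2^2
TC(2) = 14 + 6 + 16 = 36
AC = TC/Q = 36/2 = 18

18


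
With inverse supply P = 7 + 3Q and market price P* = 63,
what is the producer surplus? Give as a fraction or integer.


Minimum supply price (at Q=0): P_min = 7
Quantity supplied at P* = 63:
Q* = (63 - 7)/3 = 56/3
PS = (1/2) * Q* * (P* - P_min)
PS = (1/2) * 56/3 * (63 - 7)
PS = (1/2) * 56/3 * 56 = 1568/3

1568/3


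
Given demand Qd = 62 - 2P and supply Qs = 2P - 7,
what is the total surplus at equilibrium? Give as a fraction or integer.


Find equilibrium: 62 - 2P = 2P - 7
62 + 7 = 4P
P* = 69/4 = 69/4
Q* = 2*69/4 - 7 = 55/2
Inverse demand: P = 31 - Q/2, so P_max = 31
Inverse supply: P = 7/2 + Q/2, so P_min = 7/2
CS = (1/2) * 55/2 * (31 - 69/4) = 3025/16
PS = (1/2) * 55/2 * (69/4 - 7/2) = 3025/16
TS = CS + PS = 3025/16 + 3025/16 = 3025/8

3025/8


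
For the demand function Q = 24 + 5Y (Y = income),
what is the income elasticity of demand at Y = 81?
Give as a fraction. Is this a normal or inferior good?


dQ/dY = 5
At Y = 81: Q = 24 + 5*81 = 429
Ey = (dQ/dY)(Y/Q) = 5 * 81 / 429 = 135/143
Since Ey > 0, this is a normal good.

135/143 (normal good)


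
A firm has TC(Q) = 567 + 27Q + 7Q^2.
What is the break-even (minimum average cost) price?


AC(Q) = 567/Q + 27 + 7Q
To minimize: dAC/dQ = -567/Q^2 + 7 = 0
Q^2 = 567/7 = 81
Q* = 9
Min AC = 567/9 + 27 + 7*9
Min AC = 63 + 27 + 63 = 153

153


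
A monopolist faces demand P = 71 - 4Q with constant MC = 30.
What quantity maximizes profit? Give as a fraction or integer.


TR = P*Q = (71 - 4Q)Q = 71Q - 4Q^2
MR = dTR/dQ = 71 - 8Q
Set MR = MC:
71 - 8Q = 30
41 = 8Q
Q* = 41/8 = 41/8

41/8


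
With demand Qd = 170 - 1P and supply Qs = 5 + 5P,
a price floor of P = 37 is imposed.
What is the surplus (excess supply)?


At P = 37:
Qd = 170 - 1*37 = 133
Qs = 5 + 5*37 = 190
Surplus = Qs - Qd = 190 - 133 = 57

57


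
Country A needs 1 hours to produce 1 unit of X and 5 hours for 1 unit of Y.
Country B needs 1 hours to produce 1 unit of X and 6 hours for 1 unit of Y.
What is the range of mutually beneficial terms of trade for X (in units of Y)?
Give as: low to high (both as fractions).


Opportunity cost of X for Country A = hours_X / hours_Y = 1/5 = 1/5 units of Y
Opportunity cost of X for Country B = hours_X / hours_Y = 1/6 = 1/6 units of Y
Terms of trade must be between the two opportunity costs.
Range: 1/6 to 1/5

1/6 to 1/5


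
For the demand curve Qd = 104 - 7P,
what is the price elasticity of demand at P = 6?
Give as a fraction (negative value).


dQ/dP = -7
At P = 6: Q = 104 - 7*6 = 62
E = (dQ/dP)(P/Q) = (-7)(6/62) = -21/31

-21/31


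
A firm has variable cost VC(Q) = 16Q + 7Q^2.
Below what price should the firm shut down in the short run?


AVC(Q) = VC(Q)/Q = 16 + 7Q
AVC is increasing in Q, so minimum AVC is at Q -> 0+.
Min AVC = 16
The firm should shut down if P < 16.

16


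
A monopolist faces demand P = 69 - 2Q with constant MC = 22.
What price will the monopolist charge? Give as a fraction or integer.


MR = 69 - 4Q
Set MR = MC: 69 - 4Q = 22
Q* = 47/4
Substitute into demand:
P* = 69 - 2*47/4 = 91/2

91/2


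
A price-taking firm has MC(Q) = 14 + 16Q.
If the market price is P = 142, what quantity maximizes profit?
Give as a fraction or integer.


In perfect competition, profit is maximized where P = MC.
142 = 14 + 16Q
128 = 16Q
Q* = 128/16 = 8

8


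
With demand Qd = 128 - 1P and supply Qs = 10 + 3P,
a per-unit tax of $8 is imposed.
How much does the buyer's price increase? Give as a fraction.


With a per-unit tax, the buyer's price increase depends on relative slopes.
Supply slope: d = 3, Demand slope: b = 1
Buyer's price increase = d * tax / (b + d)
= 3 * 8 / (1 + 3)
= 24 / 4 = 6

6


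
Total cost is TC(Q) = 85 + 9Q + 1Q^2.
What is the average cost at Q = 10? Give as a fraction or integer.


TC(10) = 85 + 9*10 + 1*10^2
TC(10) = 85 + 90 + 100 = 275
AC = TC/Q = 275/10 = 55/2

55/2


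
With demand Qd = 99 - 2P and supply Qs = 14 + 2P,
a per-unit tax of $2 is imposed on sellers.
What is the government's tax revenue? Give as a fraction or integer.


With tax on sellers, new supply: Qs' = 14 + 2(P - 2)
= 10 + 2P
New equilibrium quantity:
Q_new = 109/2
Tax revenue = tax * Q_new = 2 * 109/2 = 109

109


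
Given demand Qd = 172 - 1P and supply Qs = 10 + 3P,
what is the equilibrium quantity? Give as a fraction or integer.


First find equilibrium price:
172 - 1P = 10 + 3P
P* = 162/4 = 81/2
Then substitute into demand:
Q* = 172 - 1 * 81/2 = 263/2

263/2


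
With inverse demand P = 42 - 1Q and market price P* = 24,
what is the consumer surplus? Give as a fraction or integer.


Maximum willingness to pay (at Q=0): P_max = 42
Quantity demanded at P* = 24:
Q* = (42 - 24)/1 = 18
CS = (1/2) * Q* * (P_max - P*)
CS = (1/2) * 18 * (42 - 24)
CS = (1/2) * 18 * 18 = 162

162


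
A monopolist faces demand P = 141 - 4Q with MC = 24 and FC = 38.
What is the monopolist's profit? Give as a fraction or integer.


MR = MC: 141 - 8Q = 24
Q* = 117/8
P* = 141 - 4*117/8 = 165/2
Profit = (P* - MC)*Q* - FC
= (165/2 - 24)*117/8 - 38
= 117/2*117/8 - 38
= 13689/16 - 38 = 13081/16

13081/16


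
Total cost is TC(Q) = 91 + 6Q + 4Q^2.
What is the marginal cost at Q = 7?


MC = dTC/dQ = 6 + 2*4*Q
At Q = 7:
MC = 6 + 8*7
MC = 6 + 56 = 62

62


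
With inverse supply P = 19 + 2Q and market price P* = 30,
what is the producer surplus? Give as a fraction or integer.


Minimum supply price (at Q=0): P_min = 19
Quantity supplied at P* = 30:
Q* = (30 - 19)/2 = 11/2
PS = (1/2) * Q* * (P* - P_min)
PS = (1/2) * 11/2 * (30 - 19)
PS = (1/2) * 11/2 * 11 = 121/4

121/4


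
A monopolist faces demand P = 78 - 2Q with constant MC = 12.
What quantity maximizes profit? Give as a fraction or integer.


TR = P*Q = (78 - 2Q)Q = 78Q - 2Q^2
MR = dTR/dQ = 78 - 4Q
Set MR = MC:
78 - 4Q = 12
66 = 4Q
Q* = 66/4 = 33/2

33/2


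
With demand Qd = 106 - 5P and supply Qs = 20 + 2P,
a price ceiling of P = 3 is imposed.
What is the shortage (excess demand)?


At P = 3:
Qd = 106 - 5*3 = 91
Qs = 20 + 2*3 = 26
Shortage = Qd - Qs = 91 - 26 = 65

65


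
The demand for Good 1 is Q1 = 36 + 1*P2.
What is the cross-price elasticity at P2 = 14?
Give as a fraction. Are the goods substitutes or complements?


dQ1/dP2 = 1
At P2 = 14: Q1 = 36 + 1*14 = 50
Exy = (dQ1/dP2)(P2/Q1) = 1 * 14 / 50 = 7/25
Since Exy > 0, the goods are substitutes.

7/25 (substitutes)


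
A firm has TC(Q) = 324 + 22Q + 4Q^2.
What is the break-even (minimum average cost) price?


AC(Q) = 324/Q + 22 + 4Q
To minimize: dAC/dQ = -324/Q^2 + 4 = 0
Q^2 = 324/4 = 81
Q* = 9
Min AC = 324/9 + 22 + 4*9
Min AC = 36 + 22 + 36 = 94

94


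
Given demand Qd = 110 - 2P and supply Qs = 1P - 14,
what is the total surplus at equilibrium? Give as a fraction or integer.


Find equilibrium: 110 - 2P = 1P - 14
110 + 14 = 3P
P* = 124/3 = 124/3
Q* = 1*124/3 - 14 = 82/3
Inverse demand: P = 55 - Q/2, so P_max = 55
Inverse supply: P = 14 + Q/1, so P_min = 14
CS = (1/2) * 82/3 * (55 - 124/3) = 1681/9
PS = (1/2) * 82/3 * (124/3 - 14) = 3362/9
TS = CS + PS = 1681/9 + 3362/9 = 1681/3

1681/3


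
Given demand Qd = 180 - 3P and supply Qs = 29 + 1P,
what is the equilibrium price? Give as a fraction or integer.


At equilibrium, Qd = Qs.
180 - 3P = 29 + 1P
180 - 29 = 3P + 1P
151 = 4P
P* = 151/4 = 151/4

151/4


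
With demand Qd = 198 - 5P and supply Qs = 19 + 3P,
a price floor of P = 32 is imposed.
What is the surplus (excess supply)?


At P = 32:
Qd = 198 - 5*32 = 38
Qs = 19 + 3*32 = 115
Surplus = Qs - Qd = 115 - 38 = 77

77


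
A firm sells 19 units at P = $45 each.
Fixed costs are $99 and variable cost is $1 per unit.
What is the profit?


Total Revenue = P * Q = 45 * 19 = $855
Total Cost = FC + VC*Q = 99 + 1*19 = $118
Profit = TR - TC = 855 - 118 = $737

$737


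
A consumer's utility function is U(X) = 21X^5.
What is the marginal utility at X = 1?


MU = dU/dX = 21*5*X^(5-1)
MU = 105*X^4
At X = 1:
MU = 105 * 1^4
MU = 105 * 1 = 105

105


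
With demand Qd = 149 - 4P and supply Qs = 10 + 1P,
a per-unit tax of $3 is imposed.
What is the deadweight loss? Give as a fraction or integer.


Pre-tax equilibrium quantity: Q* = 189/5
Post-tax equilibrium quantity: Q_tax = 177/5
Reduction in quantity: Q* - Q_tax = 12/5
DWL = (1/2) * tax * (Q* - Q_tax)
DWL = (1/2) * 3 * 12/5 = 18/5

18/5


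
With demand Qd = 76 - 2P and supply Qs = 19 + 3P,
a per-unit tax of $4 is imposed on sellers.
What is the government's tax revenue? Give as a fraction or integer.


With tax on sellers, new supply: Qs' = 19 + 3(P - 4)
= 7 + 3P
New equilibrium quantity:
Q_new = 242/5
Tax revenue = tax * Q_new = 4 * 242/5 = 968/5

968/5


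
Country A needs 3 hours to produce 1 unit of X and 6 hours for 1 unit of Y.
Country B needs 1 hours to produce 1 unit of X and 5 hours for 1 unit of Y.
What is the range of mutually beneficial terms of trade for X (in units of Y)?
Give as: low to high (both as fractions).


Opportunity cost of X for Country A = hours_X / hours_Y = 3/6 = 1/2 units of Y
Opportunity cost of X for Country B = hours_X / hours_Y = 1/5 = 1/5 units of Y
Terms of trade must be between the two opportunity costs.
Range: 1/5 to 1/2

1/5 to 1/2


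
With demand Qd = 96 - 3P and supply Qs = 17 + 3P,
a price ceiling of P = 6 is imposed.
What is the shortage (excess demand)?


At P = 6:
Qd = 96 - 3*6 = 78
Qs = 17 + 3*6 = 35
Shortage = Qd - Qs = 78 - 35 = 43

43


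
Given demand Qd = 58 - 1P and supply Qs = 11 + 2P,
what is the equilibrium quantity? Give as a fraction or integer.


First find equilibrium price:
58 - 1P = 11 + 2P
P* = 47/3 = 47/3
Then substitute into demand:
Q* = 58 - 1 * 47/3 = 127/3

127/3


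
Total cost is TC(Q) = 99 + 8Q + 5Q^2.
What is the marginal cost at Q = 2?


MC = dTC/dQ = 8 + 2*5*Q
At Q = 2:
MC = 8 + 10*2
MC = 8 + 20 = 28

28


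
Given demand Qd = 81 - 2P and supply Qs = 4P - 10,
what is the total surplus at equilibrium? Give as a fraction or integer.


Find equilibrium: 81 - 2P = 4P - 10
81 + 10 = 6P
P* = 91/6 = 91/6
Q* = 4*91/6 - 10 = 152/3
Inverse demand: P = 81/2 - Q/2, so P_max = 81/2
Inverse supply: P = 5/2 + Q/4, so P_min = 5/2
CS = (1/2) * 152/3 * (81/2 - 91/6) = 5776/9
PS = (1/2) * 152/3 * (91/6 - 5/2) = 2888/9
TS = CS + PS = 5776/9 + 2888/9 = 2888/3

2888/3


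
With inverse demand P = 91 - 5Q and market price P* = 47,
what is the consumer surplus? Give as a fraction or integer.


Maximum willingness to pay (at Q=0): P_max = 91
Quantity demanded at P* = 47:
Q* = (91 - 47)/5 = 44/5
CS = (1/2) * Q* * (P_max - P*)
CS = (1/2) * 44/5 * (91 - 47)
CS = (1/2) * 44/5 * 44 = 968/5

968/5


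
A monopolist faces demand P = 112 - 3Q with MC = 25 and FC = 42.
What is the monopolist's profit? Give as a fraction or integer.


MR = MC: 112 - 6Q = 25
Q* = 29/2
P* = 112 - 3*29/2 = 137/2
Profit = (P* - MC)*Q* - FC
= (137/2 - 25)*29/2 - 42
= 87/2*29/2 - 42
= 2523/4 - 42 = 2355/4

2355/4


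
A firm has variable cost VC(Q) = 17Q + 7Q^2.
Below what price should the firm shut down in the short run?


AVC(Q) = VC(Q)/Q = 17 + 7Q
AVC is increasing in Q, so minimum AVC is at Q -> 0+.
Min AVC = 17
The firm should shut down if P < 17.

17


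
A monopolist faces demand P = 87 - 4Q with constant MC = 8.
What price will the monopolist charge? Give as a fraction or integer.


MR = 87 - 8Q
Set MR = MC: 87 - 8Q = 8
Q* = 79/8
Substitute into demand:
P* = 87 - 4*79/8 = 95/2

95/2


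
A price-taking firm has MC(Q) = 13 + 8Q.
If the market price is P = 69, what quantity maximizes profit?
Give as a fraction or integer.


In perfect competition, profit is maximized where P = MC.
69 = 13 + 8Q
56 = 8Q
Q* = 56/8 = 7

7


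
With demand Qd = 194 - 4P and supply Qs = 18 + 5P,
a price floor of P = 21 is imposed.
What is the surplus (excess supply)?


At P = 21:
Qd = 194 - 4*21 = 110
Qs = 18 + 5*21 = 123
Surplus = Qs - Qd = 123 - 110 = 13

13


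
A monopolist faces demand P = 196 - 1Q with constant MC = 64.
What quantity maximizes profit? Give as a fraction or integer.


TR = P*Q = (196 - 1Q)Q = 196Q - 1Q^2
MR = dTR/dQ = 196 - 2Q
Set MR = MC:
196 - 2Q = 64
132 = 2Q
Q* = 132/2 = 66

66


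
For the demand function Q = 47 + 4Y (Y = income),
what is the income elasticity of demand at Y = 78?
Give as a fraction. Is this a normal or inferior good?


dQ/dY = 4
At Y = 78: Q = 47 + 4*78 = 359
Ey = (dQ/dY)(Y/Q) = 4 * 78 / 359 = 312/359
Since Ey > 0, this is a normal good.

312/359 (normal good)


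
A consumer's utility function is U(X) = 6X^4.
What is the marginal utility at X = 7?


MU = dU/dX = 6*4*X^(4-1)
MU = 24*X^3
At X = 7:
MU = 24 * 7^3
MU = 24 * 343 = 8232

8232


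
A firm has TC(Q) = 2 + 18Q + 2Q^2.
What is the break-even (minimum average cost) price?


AC(Q) = 2/Q + 18 + 2Q
To minimize: dAC/dQ = -2/Q^2 + 2 = 0
Q^2 = 2/2 = 1
Q* = 1
Min AC = 2/1 + 18 + 2*1
Min AC = 2 + 18 + 2 = 22

22


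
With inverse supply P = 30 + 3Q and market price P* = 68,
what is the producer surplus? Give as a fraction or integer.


Minimum supply price (at Q=0): P_min = 30
Quantity supplied at P* = 68:
Q* = (68 - 30)/3 = 38/3
PS = (1/2) * Q* * (P* - P_min)
PS = (1/2) * 38/3 * (68 - 30)
PS = (1/2) * 38/3 * 38 = 722/3

722/3


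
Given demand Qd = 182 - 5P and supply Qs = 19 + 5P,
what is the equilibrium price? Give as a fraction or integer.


At equilibrium, Qd = Qs.
182 - 5P = 19 + 5P
182 - 19 = 5P + 5P
163 = 10P
P* = 163/10 = 163/10

163/10


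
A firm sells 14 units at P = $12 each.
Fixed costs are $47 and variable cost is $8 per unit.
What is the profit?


Total Revenue = P * Q = 12 * 14 = $168
Total Cost = FC + VC*Q = 47 + 8*14 = $159
Profit = TR - TC = 168 - 159 = $9

$9


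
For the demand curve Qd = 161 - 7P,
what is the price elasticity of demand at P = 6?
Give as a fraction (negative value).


dQ/dP = -7
At P = 6: Q = 161 - 7*6 = 119
E = (dQ/dP)(P/Q) = (-7)(6/119) = -6/17

-6/17


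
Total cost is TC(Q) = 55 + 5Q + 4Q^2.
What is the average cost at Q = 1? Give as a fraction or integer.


TC(1) = 55 + 5*1 + 4*1^2
TC(1) = 55 + 5 + 4 = 64
AC = TC/Q = 64/1 = 64

64


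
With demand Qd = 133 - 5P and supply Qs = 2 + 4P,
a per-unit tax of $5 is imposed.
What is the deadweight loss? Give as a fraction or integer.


Pre-tax equilibrium quantity: Q* = 542/9
Post-tax equilibrium quantity: Q_tax = 442/9
Reduction in quantity: Q* - Q_tax = 100/9
DWL = (1/2) * tax * (Q* - Q_tax)
DWL = (1/2) * 5 * 100/9 = 250/9

250/9


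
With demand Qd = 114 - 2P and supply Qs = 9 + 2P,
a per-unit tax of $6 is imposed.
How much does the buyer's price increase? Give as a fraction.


With a per-unit tax, the buyer's price increase depends on relative slopes.
Supply slope: d = 2, Demand slope: b = 2
Buyer's price increase = d * tax / (b + d)
= 2 * 6 / (2 + 2)
= 12 / 4 = 3

3


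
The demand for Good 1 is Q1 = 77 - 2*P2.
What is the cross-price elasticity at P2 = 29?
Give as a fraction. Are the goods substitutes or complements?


dQ1/dP2 = -2
At P2 = 29: Q1 = 77 - 2*29 = 19
Exy = (dQ1/dP2)(P2/Q1) = -2 * 29 / 19 = -58/19
Since Exy < 0, the goods are complements.

-58/19 (complements)


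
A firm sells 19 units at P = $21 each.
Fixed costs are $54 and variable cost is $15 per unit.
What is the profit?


Total Revenue = P * Q = 21 * 19 = $399
Total Cost = FC + VC*Q = 54 + 15*19 = $339
Profit = TR - TC = 399 - 339 = $60

$60


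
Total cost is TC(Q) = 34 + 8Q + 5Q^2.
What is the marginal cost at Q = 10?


MC = dTC/dQ = 8 + 2*5*Q
At Q = 10:
MC = 8 + 10*10
MC = 8 + 100 = 108

108


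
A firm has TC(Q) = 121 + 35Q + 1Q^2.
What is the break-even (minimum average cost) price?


AC(Q) = 121/Q + 35 + 1Q
To minimize: dAC/dQ = -121/Q^2 + 1 = 0
Q^2 = 121/1 = 121
Q* = 11
Min AC = 121/11 + 35 + 1*11
Min AC = 11 + 35 + 11 = 57

57


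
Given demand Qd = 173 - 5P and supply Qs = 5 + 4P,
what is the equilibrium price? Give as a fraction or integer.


At equilibrium, Qd = Qs.
173 - 5P = 5 + 4P
173 - 5 = 5P + 4P
168 = 9P
P* = 168/9 = 56/3

56/3


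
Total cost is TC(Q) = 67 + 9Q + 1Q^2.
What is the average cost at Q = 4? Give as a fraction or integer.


TC(4) = 67 + 9*4 + 1*4^2
TC(4) = 67 + 36 + 16 = 119
AC = TC/Q = 119/4 = 119/4

119/4


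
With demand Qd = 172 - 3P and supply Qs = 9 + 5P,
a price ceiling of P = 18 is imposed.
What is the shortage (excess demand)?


At P = 18:
Qd = 172 - 3*18 = 118
Qs = 9 + 5*18 = 99
Shortage = Qd - Qs = 118 - 99 = 19

19


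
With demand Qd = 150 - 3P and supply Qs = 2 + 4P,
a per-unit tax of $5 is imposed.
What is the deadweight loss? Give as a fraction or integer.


Pre-tax equilibrium quantity: Q* = 606/7
Post-tax equilibrium quantity: Q_tax = 78
Reduction in quantity: Q* - Q_tax = 60/7
DWL = (1/2) * tax * (Q* - Q_tax)
DWL = (1/2) * 5 * 60/7 = 150/7

150/7
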